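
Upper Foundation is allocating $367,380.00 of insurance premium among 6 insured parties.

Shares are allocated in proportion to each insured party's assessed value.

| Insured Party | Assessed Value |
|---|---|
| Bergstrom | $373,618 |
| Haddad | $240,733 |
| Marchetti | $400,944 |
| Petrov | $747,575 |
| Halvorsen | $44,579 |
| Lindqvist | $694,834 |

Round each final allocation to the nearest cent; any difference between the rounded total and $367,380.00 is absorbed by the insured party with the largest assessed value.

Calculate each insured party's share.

Bergstrom: $54,853.82 | Haddad: $35,343.92 | Marchetti: $58,865.77 | Petrov: $109,757.40 | Halvorsen: $6,545.00 | Lindqvist: $102,014.09

Sum of assessed value: 373,618 + 240,733 + 400,944 + 747,575 + 44,579 + 694,834 = 2,502,283.
Pro-rata amounts: Bergstrom 54,853.8198; Haddad 35,343.9197; Marchetti 58,865.7665; Petrov 109,757.4109; Halvorsen 6,544.9963; Lindqvist 102,014.0867.
After rounding (cent): Bergstrom $54,853.82; Haddad $35,343.92; Marchetti $58,865.77; Petrov $109,757.41; Halvorsen $6,545.00; Lindqvist $102,014.09. Sum = $367,380.01.
Difference $367,380.00 − $367,380.01 = −$0.01 applied to largest assessed value (Petrov): Petrov becomes $109,757.40.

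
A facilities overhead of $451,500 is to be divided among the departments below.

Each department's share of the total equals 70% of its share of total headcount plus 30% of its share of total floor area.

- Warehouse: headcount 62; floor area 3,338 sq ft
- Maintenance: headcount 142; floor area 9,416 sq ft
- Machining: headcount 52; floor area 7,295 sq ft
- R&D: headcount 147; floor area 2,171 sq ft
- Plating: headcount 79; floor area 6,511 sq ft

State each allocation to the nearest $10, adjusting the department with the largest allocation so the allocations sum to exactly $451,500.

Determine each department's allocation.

Warehouse: $56,390; Maintenance: $137,500; Machining: $68,490; R&D: $106,620; Plating: $82,500

Headcount total 482; floor area total 28,731.
Combined weights (70% headcount + 30% floor area): Warehouse 0.1249; Maintenance 0.3045; Machining 0.1517; R&D 0.2362; Plating 0.1827.
Pro-rata amounts: Warehouse 56,390.47; Maintenance 137,501.14; Machining 68,488.37; R&D 106,623.70; Plating 82,496.31.
Rounded to nearest $10: Warehouse $56,390; Maintenance $137,500; Machining $68,490; R&D $106,620; Plating $82,500. Sum = $451,500.
Sum already equals the total — no adjustment.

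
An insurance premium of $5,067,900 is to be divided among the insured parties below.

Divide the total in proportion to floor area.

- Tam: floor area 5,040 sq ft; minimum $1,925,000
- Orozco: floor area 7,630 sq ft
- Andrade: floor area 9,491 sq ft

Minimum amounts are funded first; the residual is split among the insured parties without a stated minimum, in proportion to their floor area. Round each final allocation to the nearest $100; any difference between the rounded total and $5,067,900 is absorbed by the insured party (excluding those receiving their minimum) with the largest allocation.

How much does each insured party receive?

Fund the minimums — Tam $1,925,000. Balance $3,142,900.
Balance split over remaining floor area 17,121: Orozco 1,400,638.22 → $1,400,600; Andrade 1,742,261.78 → $1,742,300.

Tam: $1,925,000; Orozco: $1,400,600; Andrade: $1,742,300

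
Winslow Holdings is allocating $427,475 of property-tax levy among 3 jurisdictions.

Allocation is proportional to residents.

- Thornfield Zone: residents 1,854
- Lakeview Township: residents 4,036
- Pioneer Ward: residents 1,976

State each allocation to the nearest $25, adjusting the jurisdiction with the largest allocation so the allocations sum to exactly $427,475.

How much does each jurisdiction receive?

Total residents = 7,866.
Pro-rata amounts: Thornfield Zone 1,854/7,866 × $427,475 = 100,754.98; Lakeview Township 4,036/7,866 × $427,475 = 219,335.00; Pioneer Ward 1,976/7,866 × $427,475 = 107,385.02.
Rounded to nearest $25: Thornfield Zone $100,750; Lakeview Township $219,325; Pioneer Ward $107,375. Sum = $427,450.
Difference $427,475 − $427,450 = +$25 applied to largest allocation (Lakeview Township): Lakeview Township becomes $219,350.

Thornfield Zone: $100,750 · Lakeview Township: $219,350 · Pioneer Ward: $107,375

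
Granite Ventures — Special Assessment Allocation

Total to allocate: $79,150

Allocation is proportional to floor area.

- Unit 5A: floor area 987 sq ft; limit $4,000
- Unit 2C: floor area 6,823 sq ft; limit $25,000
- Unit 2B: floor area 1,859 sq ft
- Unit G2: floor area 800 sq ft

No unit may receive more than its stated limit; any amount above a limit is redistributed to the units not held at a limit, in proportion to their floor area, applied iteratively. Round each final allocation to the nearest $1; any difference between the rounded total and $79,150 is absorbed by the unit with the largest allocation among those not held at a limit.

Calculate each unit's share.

Total floor area = 10,469.
Unconstrained shares: Unit 5A 7,462.13; Unit 2C 51,584.72; Unit 2B 14,054.81; Unit G2 6,048.33.
Capped: Unit 5A ($4,000), Unit 2C ($25,000); balance $50,150 reallocated over remaining floor area 2,659.
Shares after redistribution: Unit 2B 35,061.62 → $35,062; Unit G2 15,088.38 → $15,088.

Unit 5A: $4,000; Unit 2C: $25,000; Unit 2B: $35,062; Unit G2: $15,088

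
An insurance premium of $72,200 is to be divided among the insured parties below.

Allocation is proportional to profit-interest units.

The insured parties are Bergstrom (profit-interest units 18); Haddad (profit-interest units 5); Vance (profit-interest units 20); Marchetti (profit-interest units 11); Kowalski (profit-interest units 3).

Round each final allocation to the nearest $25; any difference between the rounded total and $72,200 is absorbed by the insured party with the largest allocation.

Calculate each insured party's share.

Profit-interest units total: 57.
Unrounded shares: Bergstrom 18/57 × $72,200 = 22,800.00; Haddad 5/57 × $72,200 = 6,333.33; Vance 20/57 × $72,200 = 25,333.33; Marchetti 11/57 × $72,200 = 13,933.33; Kowalski 3/57 × $72,200 = 3,800.00.
At nearest $25: Bergstrom $22,800; Haddad $6,325; Vance $25,325; Marchetti $13,925; Kowalski $3,800. Sum = $72,175.
Difference $72,200 − $72,175 = +$25 applied to largest allocation (Vance): Vance becomes $25,350.

Bergstrom: $22,800; Haddad: $6,325; Vance: $25,350; Marchetti: $13,925; Kowalski: $3,800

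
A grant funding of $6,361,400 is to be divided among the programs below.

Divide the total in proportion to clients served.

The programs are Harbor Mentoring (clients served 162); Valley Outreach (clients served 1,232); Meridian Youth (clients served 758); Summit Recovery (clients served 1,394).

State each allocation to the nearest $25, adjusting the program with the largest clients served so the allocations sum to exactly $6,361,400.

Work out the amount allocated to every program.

Harbor Mentoring: $290,625; Valley Outreach: $2,210,175; Meridian Youth: $1,359,825; Summit Recovery: $2,500,775

Combined clients served = 162 + 1,232 + 758 + 1,394 = 3,546.
Raw shares: Harbor Mentoring 290,622.34; Valley Outreach 2,210,164.92; Meridian Youth 1,359,825.49; Summit Recovery 2,500,787.25.
At nearest $25: Harbor Mentoring $290,625; Valley Outreach $2,210,175; Meridian Youth $1,359,825; Summit Recovery $2,500,775. Sum = $6,361,400.
No rounding difference to absorb.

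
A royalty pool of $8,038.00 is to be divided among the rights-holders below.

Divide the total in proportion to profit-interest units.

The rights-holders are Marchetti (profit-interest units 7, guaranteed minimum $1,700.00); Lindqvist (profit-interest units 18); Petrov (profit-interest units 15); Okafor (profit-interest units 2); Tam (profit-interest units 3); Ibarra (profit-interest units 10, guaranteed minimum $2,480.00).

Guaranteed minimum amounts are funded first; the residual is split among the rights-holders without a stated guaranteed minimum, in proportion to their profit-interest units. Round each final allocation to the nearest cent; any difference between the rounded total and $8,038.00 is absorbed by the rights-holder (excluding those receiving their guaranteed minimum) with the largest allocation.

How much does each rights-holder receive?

Guaranteed amounts: Marchetti $1,700.00; Ibarra $2,480.00. Residual $3,858.00.
Residual split over remaining profit-interest units 38: Lindqvist 1,827.4737 → $1,827.47; Petrov 1,522.8947 → $1,522.89; Okafor 203.0526 → $203.05; Tam 304.5789 → $304.58.
Rounding difference +$0.01 applied to Lindqvist → $1,827.48.

Marchetti: $1,700.00 · Lindqvist: $1,827.48 · Petrov: $1,522.89 · Okafor: $203.05 · Tam: $304.58 · Ibarra: $2,480.00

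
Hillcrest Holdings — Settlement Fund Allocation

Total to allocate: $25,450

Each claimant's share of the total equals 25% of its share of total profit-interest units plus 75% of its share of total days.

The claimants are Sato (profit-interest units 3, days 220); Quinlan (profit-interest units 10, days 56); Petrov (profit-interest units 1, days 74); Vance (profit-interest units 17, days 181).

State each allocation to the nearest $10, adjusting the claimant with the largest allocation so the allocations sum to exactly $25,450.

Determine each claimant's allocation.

Totals — profit-interest units 31, days 531.
Composite weights (25% profit-interest units + 75% days): Sato 0.3349; Quinlan 0.1597; Petrov 0.1126; Vance 0.3927.
Unrounded shares: Sato 8,523.92; Quinlan 4,065.41; Petrov 2,865.27; Vance 9,995.40.
Rounded to nearest $10: Sato $8,520; Quinlan $4,070; Petrov $2,870; Vance $10,000. Sum = $25,460.
Difference $25,450 − $25,460 = −$10 applied to largest allocation (Vance): Vance becomes $9,990.

Sato: $8,520; Quinlan: $4,070; Petrov: $2,870; Vance: $9,990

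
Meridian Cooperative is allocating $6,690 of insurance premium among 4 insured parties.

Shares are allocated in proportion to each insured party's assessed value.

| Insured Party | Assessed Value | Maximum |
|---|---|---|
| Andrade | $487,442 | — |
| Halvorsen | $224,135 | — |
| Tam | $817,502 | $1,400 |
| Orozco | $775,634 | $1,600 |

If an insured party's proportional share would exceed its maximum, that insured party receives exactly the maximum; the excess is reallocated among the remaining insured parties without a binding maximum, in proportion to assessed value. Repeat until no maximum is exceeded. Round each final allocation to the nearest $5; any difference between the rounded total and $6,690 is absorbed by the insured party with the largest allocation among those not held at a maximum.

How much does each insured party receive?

Andrade: $2,530 | Halvorsen: $1,160 | Tam: $1,400 | Orozco: $1,600

Combined assessed value = 2,304,713.
Unconstrained shares: Andrade 1,414.92; Halvorsen 650.61; Tam 2,373.00; Orozco 2,251.47.
Capped: Tam ($1,400), Orozco ($1,600); balance $3,690 reallocated over remaining assessed value 711,577.
Redistributed shares: Andrade 2,527.71 → $2,530; Halvorsen 1,162.29 → $1,160.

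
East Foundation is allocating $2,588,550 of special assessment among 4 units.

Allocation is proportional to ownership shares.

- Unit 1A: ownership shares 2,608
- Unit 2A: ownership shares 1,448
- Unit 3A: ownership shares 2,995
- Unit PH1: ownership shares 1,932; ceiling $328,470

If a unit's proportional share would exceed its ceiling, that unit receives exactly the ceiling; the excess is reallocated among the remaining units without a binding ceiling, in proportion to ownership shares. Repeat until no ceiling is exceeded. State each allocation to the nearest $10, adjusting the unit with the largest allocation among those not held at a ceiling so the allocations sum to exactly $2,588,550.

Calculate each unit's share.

Unit 1A: $835,950; Unit 2A: $464,130; Unit 3A: $960,000; Unit PH1: $328,470

Combined ownership shares = 8,983.
Proportional shares (ignoring caps): Unit 1A 751,523.81; Unit 2A 417,257.09; Unit 3A 863,042.11; Unit PH1 556,727.00.
Capped: Unit PH1 ($328,470); remaining pool $2,260,080 reallocated over remaining ownership shares 7,051.
Shares after redistribution: Unit 1A 835,950.74 → $835,950; Unit 2A 464,132.16 → $464,130; Unit 3A 959,997.11 → $960,000.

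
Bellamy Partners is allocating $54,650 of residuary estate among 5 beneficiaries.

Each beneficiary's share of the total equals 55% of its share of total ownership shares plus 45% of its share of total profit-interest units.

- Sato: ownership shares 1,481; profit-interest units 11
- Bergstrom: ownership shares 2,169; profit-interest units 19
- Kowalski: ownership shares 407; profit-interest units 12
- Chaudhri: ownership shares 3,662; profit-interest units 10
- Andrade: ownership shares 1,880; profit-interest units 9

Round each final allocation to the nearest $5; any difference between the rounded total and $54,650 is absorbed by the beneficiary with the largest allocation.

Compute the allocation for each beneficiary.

Sato: $9,070 | Bergstrom: $14,450 | Kowalski: $6,110 | Chaudhri: $15,505 | Andrade: $9,515

Ownership shares total 9,599; profit-interest units total 61.
Composite weights (55% ownership shares + 45% profit-interest units): Sato 0.1660; Bergstrom 0.2644; Kowalski 0.1118; Chaudhri 0.2836; Andrade 0.1741.
Unrounded shares: Sato 9,072.19; Bergstrom 14,451.78; Kowalski 6,112.31; Chaudhri 15,498.44; Andrade 9,515.28.
Rounded to nearest $5: Sato $9,070; Bergstrom $14,450; Kowalski $6,110; Chaudhri $15,500; Andrade $9,515. Sum = $54,645.
Difference $54,650 − $54,645 = +$5 applied to largest allocation (Chaudhri): Chaudhri becomes $15,505.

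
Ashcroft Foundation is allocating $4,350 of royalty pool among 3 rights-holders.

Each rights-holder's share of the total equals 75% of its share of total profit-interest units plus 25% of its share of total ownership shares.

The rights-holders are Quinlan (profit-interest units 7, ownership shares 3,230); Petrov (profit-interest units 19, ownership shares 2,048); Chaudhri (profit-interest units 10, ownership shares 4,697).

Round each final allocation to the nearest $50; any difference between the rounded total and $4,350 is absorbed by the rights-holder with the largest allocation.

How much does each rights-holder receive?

Quinlan: $1,000 | Petrov: $1,950 | Chaudhri: $1,400

Totals — profit-interest units 36, ownership shares 9,975.
Composite weights (75% profit-interest units + 25% ownership shares): Quinlan 0.2268; Petrov 0.4472; Chaudhri 0.3261.
Raw shares: Quinlan 986.52; Petrov 1,945.15; Chaudhri 1,418.33.
Rounded to nearest $50: Quinlan $1,000; Petrov $1,950; Chaudhri $1,400. Sum = $4,350.
Rounded total matches; no reconciliation needed.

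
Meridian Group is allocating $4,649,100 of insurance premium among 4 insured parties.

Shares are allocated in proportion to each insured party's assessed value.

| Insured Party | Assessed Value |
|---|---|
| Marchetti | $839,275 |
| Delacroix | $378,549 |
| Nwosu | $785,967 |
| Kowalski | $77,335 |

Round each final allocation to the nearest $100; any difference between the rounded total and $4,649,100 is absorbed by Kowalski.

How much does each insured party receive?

Marchetti: $1,874,900; Delacroix: $845,700; Nwosu: $1,755,800; Kowalski: $172,700

Assessed value total: 2,081,126.
Pro-rata amounts: Marchetti 839,275/2,081,126 × $4,649,100 = 1,874,885.71; Delacroix 378,549/2,081,126 × $4,649,100 = 845,653.82; Nwosu 785,967/2,081,126 × $4,649,100 = 1,755,799.11; Kowalski 77,335/2,081,126 × $4,649,100 = 172,761.36.
After rounding ($100): Marchetti $1,874,900; Delacroix $845,700; Nwosu $1,755,800; Kowalski $172,800. Sum = $4,649,200.
Difference $4,649,100 − $4,649,200 = −$100 applied to Kowalski: Kowalski becomes $172,700.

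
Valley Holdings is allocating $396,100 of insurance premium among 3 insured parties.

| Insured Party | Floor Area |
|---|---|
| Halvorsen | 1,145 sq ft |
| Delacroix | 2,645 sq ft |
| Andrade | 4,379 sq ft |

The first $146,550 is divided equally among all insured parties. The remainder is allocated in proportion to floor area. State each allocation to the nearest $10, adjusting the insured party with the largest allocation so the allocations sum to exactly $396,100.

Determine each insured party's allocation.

Halvorsen: $83,830 | Delacroix: $129,650 | Andrade: $182,620

First tranche $146,550 split equally: $48,850 each.
Remainder $249,550 by floor area (total 8,169): Halvorsen 34,977.93 → $34,980; Delacroix 80,800.56 → $80,800; Andrade 133,771.51 → $133,770.
Totals: Halvorsen $48,850 + $34,980 = $83,830; Delacroix $48,850 + $80,800 = $129,650; Andrade $48,850 + $133,770 = $182,620.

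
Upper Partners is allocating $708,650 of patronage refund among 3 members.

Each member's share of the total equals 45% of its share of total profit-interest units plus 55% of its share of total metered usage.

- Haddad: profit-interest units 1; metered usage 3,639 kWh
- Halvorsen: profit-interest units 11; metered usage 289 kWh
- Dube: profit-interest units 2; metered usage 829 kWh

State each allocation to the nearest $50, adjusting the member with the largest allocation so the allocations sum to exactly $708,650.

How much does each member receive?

Haddad: $320,900 | Halvorsen: $274,250 | Dube: $113,500

Totals — profit-interest units 14, metered usage 4,757.
Blended shares (45% profit-interest units + 55% metered usage): Haddad 0.4529; Halvorsen 0.3870; Dube 0.1601.
Proportional shares: Haddad 320,933.92; Halvorsen 274,237.16; Dube 113,478.92.
At nearest $50: Haddad $320,950; Halvorsen $274,250; Dube $113,500. Sum = $708,700.
Difference $708,650 − $708,700 = −$50 applied to largest allocation (Haddad): Haddad becomes $320,900.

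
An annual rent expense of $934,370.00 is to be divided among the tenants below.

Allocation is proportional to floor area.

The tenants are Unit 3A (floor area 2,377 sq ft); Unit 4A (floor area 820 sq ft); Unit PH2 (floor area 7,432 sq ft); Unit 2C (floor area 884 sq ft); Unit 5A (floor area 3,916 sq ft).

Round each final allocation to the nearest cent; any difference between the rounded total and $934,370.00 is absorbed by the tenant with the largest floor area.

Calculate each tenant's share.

Combined floor area = 2,377 + 820 + 7,432 + 884 + 3,916 = 15,429.
Proportional shares: Unit 3A 143,949.5424; Unit 4A 49,658.6558; Unit PH2 450,076.9875; Unit 2C 53,534.4533; Unit 5A 237,150.3610.
After rounding (cent): Unit 3A $143,949.54; Unit 4A $49,658.66; Unit PH2 $450,076.99; Unit 2C $53,534.45; Unit 5A $237,150.36. Sum = $934,370.00.
Sum already equals the total — no adjustment.

Unit 3A: $143,949.54 | Unit 4A: $49,658.66 | Unit PH2: $450,076.99 | Unit 2C: $53,534.45 | Unit 5A: $237,150.36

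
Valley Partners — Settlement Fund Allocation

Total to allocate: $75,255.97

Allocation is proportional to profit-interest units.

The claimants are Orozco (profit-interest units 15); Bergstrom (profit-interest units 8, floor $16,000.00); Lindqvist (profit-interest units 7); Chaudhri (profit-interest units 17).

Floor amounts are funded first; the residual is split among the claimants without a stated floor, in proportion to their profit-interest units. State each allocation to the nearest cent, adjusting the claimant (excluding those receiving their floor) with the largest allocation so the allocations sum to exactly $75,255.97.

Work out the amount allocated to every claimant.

Guaranteed amounts: Bergstrom $16,000.00. Residual $59,255.97.
Residual split over remaining profit-interest units 39: Orozco 22,790.7577 → $22,790.76; Lindqvist 10,635.6869 → $10,635.69; Chaudhri 25,829.5254 → $25,829.53.
Rounding difference −$0.01 applied to Chaudhri → $25,829.52.

Orozco: $22,790.76 | Bergstrom: $16,000.00 | Lindqvist: $10,635.69 | Chaudhri: $25,829.52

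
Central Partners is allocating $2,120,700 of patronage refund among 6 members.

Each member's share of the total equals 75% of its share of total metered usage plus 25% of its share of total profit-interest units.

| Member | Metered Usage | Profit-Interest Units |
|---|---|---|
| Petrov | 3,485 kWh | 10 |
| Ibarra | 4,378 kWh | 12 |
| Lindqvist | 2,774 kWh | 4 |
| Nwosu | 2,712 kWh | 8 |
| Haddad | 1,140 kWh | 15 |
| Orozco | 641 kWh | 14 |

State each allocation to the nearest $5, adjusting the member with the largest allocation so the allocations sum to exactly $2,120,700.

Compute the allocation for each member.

Petrov: $450,510 · Ibarra: $561,220 · Lindqvist: $325,275 · Nwosu: $352,420 · Haddad: $246,075 · Orozco: $185,200

Metered usage total 15,130; profit-interest units total 63.
Combined weights (75% metered usage + 25% profit-interest units): Petrov 0.2124; Ibarra 0.2646; Lindqvist 0.1534; Nwosu 0.1662; Haddad 0.1160; Orozco 0.0873.
Proportional shares: Petrov 450,511.64; Ibarra 561,218.26; Lindqvist 325,275.68; Nwosu 352,419.90; Haddad 246,073.42; Orozco 185,201.10.
After rounding ($5): Petrov $450,510; Ibarra $561,220; Lindqvist $325,275; Nwosu $352,420; Haddad $246,075; Orozco $185,200. Sum = $2,120,700.
Sum already equals the total — no adjustment.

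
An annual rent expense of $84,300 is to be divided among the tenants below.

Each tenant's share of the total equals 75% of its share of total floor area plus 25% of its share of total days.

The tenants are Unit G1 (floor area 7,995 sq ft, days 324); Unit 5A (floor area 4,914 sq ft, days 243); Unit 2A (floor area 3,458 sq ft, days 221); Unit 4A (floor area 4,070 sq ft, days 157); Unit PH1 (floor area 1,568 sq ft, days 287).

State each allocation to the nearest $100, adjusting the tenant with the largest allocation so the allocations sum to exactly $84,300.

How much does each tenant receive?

Totals — floor area 22,005, days 1,232.
Combined weights (75% floor area + 25% days): Unit G1 0.3382; Unit 5A 0.2168; Unit 2A 0.1627; Unit 4A 0.1706; Unit PH1 0.1117.
Proportional shares: Unit G1 28,513.77; Unit 5A 18,275.80; Unit 2A 13,716.06; Unit 4A 14,379.66; Unit PH1 9,414.71.
At nearest $100: Unit G1 $28,500; Unit 5A $18,300; Unit 2A $13,700; Unit 4A $14,400; Unit PH1 $9,400. Sum = $84,300.
No rounding difference to absorb.

Unit G1: $28,500 | Unit 5A: $18,300 | Unit 2A: $13,700 | Unit 4A: $14,400 | Unit PH1: $9,400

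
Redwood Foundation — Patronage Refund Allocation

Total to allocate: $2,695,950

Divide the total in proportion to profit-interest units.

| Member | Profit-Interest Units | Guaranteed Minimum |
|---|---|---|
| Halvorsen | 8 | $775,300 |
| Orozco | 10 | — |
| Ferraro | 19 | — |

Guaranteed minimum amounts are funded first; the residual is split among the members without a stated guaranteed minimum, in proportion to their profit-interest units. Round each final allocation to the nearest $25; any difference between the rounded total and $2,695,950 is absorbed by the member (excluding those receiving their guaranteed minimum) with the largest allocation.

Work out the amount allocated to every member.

Fund the minimums — Halvorsen $775,300. Balance $1,920,650.
Balance split over remaining profit-interest units 29: Orozco 662,293.10 → $662,300; Ferraro 1,258,356.90 → $1,258,350.

Halvorsen: $775,300 | Orozco: $662,300 | Ferraro: $1,258,350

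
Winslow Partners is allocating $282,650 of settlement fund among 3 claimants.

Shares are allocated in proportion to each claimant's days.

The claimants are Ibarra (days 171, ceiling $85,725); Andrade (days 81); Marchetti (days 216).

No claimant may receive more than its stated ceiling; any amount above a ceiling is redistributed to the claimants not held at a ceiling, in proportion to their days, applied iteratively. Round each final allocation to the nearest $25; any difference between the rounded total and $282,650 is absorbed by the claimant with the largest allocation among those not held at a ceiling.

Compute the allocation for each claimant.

Ibarra: $85,725 · Andrade: $53,700 · Marchetti: $143,225

Total days = 468.
Pro-rata shares before constraints: Ibarra 103,275.96; Andrade 48,920.19; Marchetti 130,453.85.
Cap binds for Ibarra ($85,725); remaining pool $196,925 reallocated over remaining days 297.
Shares after redistribution: Andrade 53,706.82 → $53,700; Marchetti 143,218.18 → $143,225.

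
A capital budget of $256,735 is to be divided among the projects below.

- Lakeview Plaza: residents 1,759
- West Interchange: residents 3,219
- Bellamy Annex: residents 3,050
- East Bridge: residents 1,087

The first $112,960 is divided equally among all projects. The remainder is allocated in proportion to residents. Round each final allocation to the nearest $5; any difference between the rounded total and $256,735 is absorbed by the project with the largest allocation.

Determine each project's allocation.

First tranche $112,960 split equally: $28,240 each.
Remainder $143,775 by residents (total 9,115): Lakeview Plaza 27,745.50 → $27,745; West Interchange 50,774.74 → $50,775; Bellamy Annex 48,109.02 → $48,110; East Bridge 17,145.74 → $17,145.
Totals: Lakeview Plaza $28,240 + $27,745 = $55,985; West Interchange $28,240 + $50,775 = $79,015; Bellamy Annex $28,240 + $48,110 = $76,350; East Bridge $28,240 + $17,145 = $45,385.

Lakeview Plaza: $55,985 · West Interchange: $79,015 · Bellamy Annex: $76,350 · East Bridge: $45,385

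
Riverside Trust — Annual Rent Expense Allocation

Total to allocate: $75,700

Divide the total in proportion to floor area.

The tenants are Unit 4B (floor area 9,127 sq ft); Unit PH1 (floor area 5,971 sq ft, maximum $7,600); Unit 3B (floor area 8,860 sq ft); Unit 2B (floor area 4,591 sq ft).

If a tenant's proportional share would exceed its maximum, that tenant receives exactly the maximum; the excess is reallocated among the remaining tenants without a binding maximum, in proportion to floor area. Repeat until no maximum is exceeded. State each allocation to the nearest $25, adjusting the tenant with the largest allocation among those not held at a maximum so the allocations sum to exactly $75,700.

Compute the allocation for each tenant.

Floor area total: 28,549.
Unconstrained shares: Unit 4B 24,200.98; Unit PH1 15,832.59; Unit 3B 23,493.01; Unit 2B 12,173.41.
Capped: Unit PH1 ($7,600); remaining pool $68,100 reallocated over remaining floor area 22,578.
Shares after redistribution: Unit 4B 27,528.95 → $27,525; Unit 3B 26,723.62 → $26,725; Unit 2B 13,847.42 → $13,850.

Unit 4B: $27,525; Unit PH1: $7,600; Unit 3B: $26,725; Unit 2B: $13,850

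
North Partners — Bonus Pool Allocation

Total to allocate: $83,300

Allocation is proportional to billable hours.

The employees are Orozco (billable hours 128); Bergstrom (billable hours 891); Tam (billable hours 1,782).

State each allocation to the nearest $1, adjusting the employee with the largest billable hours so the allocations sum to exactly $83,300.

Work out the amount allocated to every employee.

Sum of billable hours: 2,801.
Proportional shares: Orozco 128/2,801 × $83,300 = 3,806.64; Bergstrom 891/2,801 × $83,300 = 26,497.79; Tam 1,782/2,801 × $83,300 = 52,995.57.
Rounded to nearest $1: Orozco $3,807; Bergstrom $26,498; Tam $52,996. Sum = $83,301.
Difference $83,300 − $83,301 = −$1 applied to largest billable hours (Tam): Tam becomes $52,995.

Orozco: $3,807 | Bergstrom: $26,498 | Tam: $52,995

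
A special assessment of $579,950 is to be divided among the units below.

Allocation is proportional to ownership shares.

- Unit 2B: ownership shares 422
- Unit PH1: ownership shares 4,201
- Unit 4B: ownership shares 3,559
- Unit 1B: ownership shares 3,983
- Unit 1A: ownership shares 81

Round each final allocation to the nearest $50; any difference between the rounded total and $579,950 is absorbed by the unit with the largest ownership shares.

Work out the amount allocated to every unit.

Combined ownership shares = 12,246.
Pro-rata amounts: Unit 2B 422/12,246 × $579,950 = 19,985.21; Unit PH1 4,201/12,246 × $579,950 = 198,952.31; Unit 4B 3,559/12,246 × $579,950 = 168,548.26; Unit 1B 3,983/12,246 × $579,950 = 188,628.19; Unit 1A 81/12,246 × $579,950 = 3,836.02.
After rounding ($50): Unit 2B $20,000; Unit PH1 $198,950; Unit 4B $168,550; Unit 1B $188,650; Unit 1A $3,850. Sum = $580,000.
Difference $579,950 − $580,000 = −$50 applied to largest ownership shares (Unit PH1): Unit PH1 becomes $198,900.

Unit 2B: $20,000 · Unit PH1: $198,900 · Unit 4B: $168,550 · Unit 1B: $188,650 · Unit 1A: $3,850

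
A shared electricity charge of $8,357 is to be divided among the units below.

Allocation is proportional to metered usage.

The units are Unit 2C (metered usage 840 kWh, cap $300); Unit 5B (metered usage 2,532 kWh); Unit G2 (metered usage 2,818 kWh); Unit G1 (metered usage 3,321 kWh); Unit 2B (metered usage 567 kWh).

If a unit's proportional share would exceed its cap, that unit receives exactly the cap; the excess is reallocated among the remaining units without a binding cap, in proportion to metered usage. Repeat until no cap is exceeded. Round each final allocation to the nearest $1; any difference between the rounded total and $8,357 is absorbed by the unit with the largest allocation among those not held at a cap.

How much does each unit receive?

Unit 2C: $300 | Unit 5B: $2,208 | Unit G2: $2,458 | Unit G1: $2,896 | Unit 2B: $495

Sum of metered usage: 10,078.
Unconstrained shares: Unit 2C 696.55; Unit 5B 2,099.62; Unit G2 2,336.78; Unit G1 2,753.88; Unit 2B 470.17.
Capped: Unit 2C ($300); balance $8,057 reallocated over remaining metered usage 9,238.
Shares after redistribution: Unit 5B 2,208.31 → $2,208; Unit G2 2,457.74 → $2,458; Unit G1 2,896.44 → $2,896; Unit 2B 494.51 → $495.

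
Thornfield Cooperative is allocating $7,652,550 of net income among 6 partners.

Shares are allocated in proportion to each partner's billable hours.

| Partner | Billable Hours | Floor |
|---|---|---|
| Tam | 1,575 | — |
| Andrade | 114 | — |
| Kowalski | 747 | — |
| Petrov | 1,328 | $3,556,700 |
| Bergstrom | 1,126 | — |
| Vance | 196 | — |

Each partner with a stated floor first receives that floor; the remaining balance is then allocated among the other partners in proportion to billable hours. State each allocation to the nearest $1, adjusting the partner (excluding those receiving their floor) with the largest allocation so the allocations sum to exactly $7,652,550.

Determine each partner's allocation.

Fund the minimums — Petrov $3,556,700. Residual $4,095,850.
Residual split over remaining billable hours 3,758: Tam 1,716,594.93 → $1,716,595; Andrade 124,248.78 → $124,249; Kowalski 814,156.45 → $814,156; Bergstrom 1,227,229.14 → $1,227,229; Vance 213,620.70 → $213,621.

Tam: $1,716,595 · Andrade: $124,249 · Kowalski: $814,156 · Petrov: $3,556,700 · Bergstrom: $1,227,229 · Vance: $213,621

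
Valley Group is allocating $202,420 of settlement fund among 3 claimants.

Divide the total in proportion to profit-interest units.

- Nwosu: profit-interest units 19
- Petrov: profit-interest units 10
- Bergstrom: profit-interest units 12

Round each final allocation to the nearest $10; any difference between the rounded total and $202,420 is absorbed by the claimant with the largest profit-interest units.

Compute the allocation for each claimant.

Nwosu: $93,810; Petrov: $49,370; Bergstrom: $59,240

Sum of profit-interest units: 19 + 10 + 12 = 41.
Proportional shares: Nwosu 93,804.39; Petrov 49,370.73; Bergstrom 59,244.88.
At nearest $10: Nwosu $93,800; Petrov $49,370; Bergstrom $59,240. Sum = $202,410.
Difference $202,420 − $202,410 = +$10 applied to largest profit-interest units (Nwosu): Nwosu becomes $93,810.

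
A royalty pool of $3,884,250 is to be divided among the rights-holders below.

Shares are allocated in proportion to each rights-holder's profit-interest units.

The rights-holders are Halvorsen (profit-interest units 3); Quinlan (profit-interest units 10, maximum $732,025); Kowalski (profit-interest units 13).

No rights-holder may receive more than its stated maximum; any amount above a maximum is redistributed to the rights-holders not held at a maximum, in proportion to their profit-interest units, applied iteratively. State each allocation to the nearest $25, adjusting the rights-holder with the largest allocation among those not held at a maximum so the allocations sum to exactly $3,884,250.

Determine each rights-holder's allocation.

Profit-interest units total: 26.
Proportional shares (ignoring caps): Halvorsen 448,182.69; Quinlan 1,493,942.31; Kowalski 1,942,125.00.
Cap binds for Quinlan ($732,025); balance $3,152,225 reallocated over remaining profit-interest units 16.
Redistributed shares: Halvorsen 591,042.19 → $591,050; Kowalski 2,561,182.81 → $2,561,175.

Halvorsen: $591,050; Quinlan: $732,025; Kowalski: $2,561,175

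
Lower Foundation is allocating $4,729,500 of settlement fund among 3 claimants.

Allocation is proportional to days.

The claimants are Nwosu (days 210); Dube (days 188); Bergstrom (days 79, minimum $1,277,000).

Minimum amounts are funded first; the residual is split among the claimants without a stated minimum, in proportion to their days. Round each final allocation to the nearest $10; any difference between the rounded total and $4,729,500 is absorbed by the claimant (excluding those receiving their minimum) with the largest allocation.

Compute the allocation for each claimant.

Nwosu: $1,821,670; Dube: $1,630,830; Bergstrom: $1,277,000

Guaranteed amounts: Bergstrom $1,277,000. Remaining pool $3,452,500.
Remaining pool split over remaining days 398: Nwosu 1,821,670.85 → $1,821,670; Dube 1,630,829.15 → $1,630,830.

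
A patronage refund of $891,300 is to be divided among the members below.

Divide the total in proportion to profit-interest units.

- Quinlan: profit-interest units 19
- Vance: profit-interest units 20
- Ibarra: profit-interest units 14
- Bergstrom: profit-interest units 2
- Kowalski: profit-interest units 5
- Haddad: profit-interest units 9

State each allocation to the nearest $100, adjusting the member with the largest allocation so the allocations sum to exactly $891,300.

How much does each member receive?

Quinlan: $245,400; Vance: $258,400; Ibarra: $180,800; Bergstrom: $25,800; Kowalski: $64,600; Haddad: $116,300

Sum of profit-interest units: 69.
Raw shares: Quinlan 19/69 × $891,300 = 245,430.43; Vance 20/69 × $891,300 = 258,347.83; Ibarra 14/69 × $891,300 = 180,843.48; Bergstrom 2/69 × $891,300 = 25,834.78; Kowalski 5/69 × $891,300 = 64,586.96; Haddad 9/69 × $891,300 = 116,256.52.
After rounding ($100): Quinlan $245,400; Vance $258,300; Ibarra $180,800; Bergstrom $25,800; Kowalski $64,600; Haddad $116,300. Sum = $891,200.
Difference $891,300 − $891,200 = +$100 applied to largest allocation (Vance): Vance becomes $258,400.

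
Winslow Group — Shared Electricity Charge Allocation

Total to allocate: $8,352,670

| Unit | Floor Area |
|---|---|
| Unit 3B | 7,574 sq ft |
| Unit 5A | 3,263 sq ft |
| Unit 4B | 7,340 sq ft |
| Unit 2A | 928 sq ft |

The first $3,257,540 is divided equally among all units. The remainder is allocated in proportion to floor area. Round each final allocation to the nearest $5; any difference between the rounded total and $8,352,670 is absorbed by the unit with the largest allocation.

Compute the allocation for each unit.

First tranche $3,257,540 split equally: $814,385 each.
Remainder $5,095,130 by floor area (total 19,105): Unit 3B 2,019,917.02 → $2,019,915; Unit 5A 870,212.47 → $870,210; Unit 4B 1,957,511.34 → $1,957,510; Unit 2A 247,489.17 → $247,490.
Rounding difference +$5 on remainder applied to Unit 3B.
Totals: Unit 3B $814,385 + $2,019,920 = $2,834,305; Unit 5A $814,385 + $870,210 = $1,684,595; Unit 4B $814,385 + $1,957,510 = $2,771,895; Unit 2A $814,385 + $247,490 = $1,061,875.

Unit 3B: $2,834,305; Unit 5A: $1,684,595; Unit 4B: $2,771,895; Unit 2A: $1,061,875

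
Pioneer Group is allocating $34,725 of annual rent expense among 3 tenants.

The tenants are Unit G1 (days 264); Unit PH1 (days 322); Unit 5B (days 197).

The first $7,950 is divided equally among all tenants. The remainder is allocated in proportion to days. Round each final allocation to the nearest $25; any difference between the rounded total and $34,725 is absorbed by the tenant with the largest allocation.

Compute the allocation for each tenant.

Unit G1: $11,675 | Unit PH1: $13,675 | Unit 5B: $9,375

$7,950 shared equally gives $2,650 per tenant.
Remainder $26,775 by days (total 783): Unit G1 9,027.59 → $9,025; Unit PH1 11,010.92 → $11,000; Unit 5B 6,736.49 → $6,725.
Rounding difference +$25 on remainder applied to Unit PH1.
Totals: Unit G1 $2,650 + $9,025 = $11,675; Unit PH1 $2,650 + $11,025 = $13,675; Unit 5B $2,650 + $6,725 = $9,375.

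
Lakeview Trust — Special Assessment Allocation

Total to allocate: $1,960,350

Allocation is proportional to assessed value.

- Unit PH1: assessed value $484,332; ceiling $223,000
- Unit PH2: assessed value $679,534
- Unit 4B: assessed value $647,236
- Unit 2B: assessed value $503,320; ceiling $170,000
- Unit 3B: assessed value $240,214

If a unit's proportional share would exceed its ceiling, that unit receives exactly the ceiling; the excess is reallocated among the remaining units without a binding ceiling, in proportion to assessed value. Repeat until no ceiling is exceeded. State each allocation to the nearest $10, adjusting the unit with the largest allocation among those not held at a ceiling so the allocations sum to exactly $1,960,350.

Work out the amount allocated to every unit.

Assessed value total: 2,554,636.
Unconstrained shares: Unit PH1 371,661.65; Unit PH2 521,453.73; Unit 4B 496,669.23; Unit 2B 386,232.47; Unit 3B 184,332.92.
Cap binds for Unit PH1 ($223,000), Unit 2B ($170,000); remaining pool $1,567,350 reallocated over remaining assessed value 1,566,984.
Shares after redistribution: Unit PH2 679,692.72 → $679,690; Unit 4B 647,387.17 → $647,390; Unit 3B 240,270.11 → $240,270.

Unit PH1: $223,000; Unit PH2: $679,690; Unit 4B: $647,390; Unit 2B: $170,000; Unit 3B: $240,270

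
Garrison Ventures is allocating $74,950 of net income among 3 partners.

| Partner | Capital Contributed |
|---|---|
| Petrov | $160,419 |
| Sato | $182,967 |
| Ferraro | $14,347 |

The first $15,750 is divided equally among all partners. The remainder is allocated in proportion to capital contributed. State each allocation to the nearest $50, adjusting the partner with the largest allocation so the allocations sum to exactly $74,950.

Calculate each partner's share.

$15,750 shared equally gives $5,250 per partner.
Remainder $59,200 by capital contributed (total 357,733): Petrov 26,547.19 → $26,550; Sato 30,278.58 → $30,300; Ferraro 2,374.24 → $2,350.
Totals: Petrov $5,250 + $26,550 = $31,800; Sato $5,250 + $30,300 = $35,550; Ferraro $5,250 + $2,350 = $7,600.

Petrov: $31,800; Sato: $35,550; Ferraro: $7,600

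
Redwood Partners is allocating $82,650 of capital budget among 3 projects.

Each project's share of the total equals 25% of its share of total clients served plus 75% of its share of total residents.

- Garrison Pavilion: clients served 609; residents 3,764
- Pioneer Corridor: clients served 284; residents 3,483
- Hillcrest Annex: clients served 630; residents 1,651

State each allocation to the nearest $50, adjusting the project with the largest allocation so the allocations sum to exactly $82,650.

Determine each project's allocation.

Clients served total 1,523; residents total 8,898.
Composite weights (25% clients served + 75% residents): Garrison Pavilion 0.4172; Pioneer Corridor 0.3402; Hillcrest Annex 0.2426.
Raw shares: Garrison Pavilion 34,484.02; Pioneer Corridor 28,117.18; Hillcrest Annex 20,048.81.
At nearest $50: Garrison Pavilion $34,500; Pioneer Corridor $28,100; Hillcrest Annex $20,050. Sum = $82,650.
Rounded total matches; no reconciliation needed.

Garrison Pavilion: $34,500; Pioneer Corridor: $28,100; Hillcrest Annex: $20,050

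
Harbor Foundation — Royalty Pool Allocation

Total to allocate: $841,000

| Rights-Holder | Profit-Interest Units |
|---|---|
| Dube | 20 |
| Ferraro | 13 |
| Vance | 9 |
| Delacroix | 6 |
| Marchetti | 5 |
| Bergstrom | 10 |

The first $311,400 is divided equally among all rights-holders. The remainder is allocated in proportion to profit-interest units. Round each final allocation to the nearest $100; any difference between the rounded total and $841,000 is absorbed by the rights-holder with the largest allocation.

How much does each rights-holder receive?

Dube: $220,000 | Ferraro: $161,200 | Vance: $127,600 | Delacroix: $102,300 | Marchetti: $93,900 | Bergstrom: $136,000

$311,400 shared equally gives $51,900 per rights-holder.
Remainder $529,600 by profit-interest units (total 63): Dube 168,126.98 → $168,100; Ferraro 109,282.54 → $109,300; Vance 75,657.14 → $75,700; Delacroix 50,438.10 → $50,400; Marchetti 42,031.75 → $42,000; Bergstrom 84,063.49 → $84,100.
Totals: Dube $51,900 + $168,100 = $220,000; Ferraro $51,900 + $109,300 = $161,200; Vance $51,900 + $75,700 = $127,600; Delacroix $51,900 + $50,400 = $102,300; Marchetti $51,900 + $42,000 = $93,900; Bergstrom $51,900 + $84,100 = $136,000.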